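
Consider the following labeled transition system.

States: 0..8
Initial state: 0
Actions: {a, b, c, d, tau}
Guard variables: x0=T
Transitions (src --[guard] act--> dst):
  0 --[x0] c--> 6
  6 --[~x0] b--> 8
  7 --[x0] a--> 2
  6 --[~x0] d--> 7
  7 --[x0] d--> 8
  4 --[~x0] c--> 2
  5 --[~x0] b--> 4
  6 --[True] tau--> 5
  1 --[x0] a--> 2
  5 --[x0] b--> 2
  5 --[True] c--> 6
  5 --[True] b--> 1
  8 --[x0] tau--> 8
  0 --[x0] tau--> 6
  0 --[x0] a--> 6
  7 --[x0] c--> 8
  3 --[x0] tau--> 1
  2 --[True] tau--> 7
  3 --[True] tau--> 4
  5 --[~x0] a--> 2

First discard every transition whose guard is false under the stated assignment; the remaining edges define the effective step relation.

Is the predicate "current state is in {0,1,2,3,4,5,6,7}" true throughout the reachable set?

Safe = {0,1,2,3,4,5,6,7}
Reachable = {0,1,2,5,6,7,8}
  0: ok
  1: ok
  2: ok
  5: ok
  6: ok
  7: ok
  8: outside
reach 8 via c·tau·b·tau·d — violates

Answer: INVARIANT VIOLATED at state 8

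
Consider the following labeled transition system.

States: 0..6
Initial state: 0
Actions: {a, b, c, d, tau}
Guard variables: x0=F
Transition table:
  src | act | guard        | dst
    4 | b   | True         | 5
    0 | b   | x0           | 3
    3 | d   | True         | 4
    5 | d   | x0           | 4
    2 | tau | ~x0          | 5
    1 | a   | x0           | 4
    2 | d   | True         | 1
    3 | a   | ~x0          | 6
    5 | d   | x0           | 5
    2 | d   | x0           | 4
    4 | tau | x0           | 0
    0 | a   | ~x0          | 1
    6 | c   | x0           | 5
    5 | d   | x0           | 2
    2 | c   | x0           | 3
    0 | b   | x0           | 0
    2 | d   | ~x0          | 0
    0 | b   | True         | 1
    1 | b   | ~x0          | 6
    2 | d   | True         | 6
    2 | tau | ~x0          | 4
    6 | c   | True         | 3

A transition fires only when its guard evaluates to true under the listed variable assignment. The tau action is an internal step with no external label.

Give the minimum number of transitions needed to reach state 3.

Breadth-first toward 3:
  depth 0: {0}
  depth 1: {1}
  depth 2: {6}
  depth 3: {3}
first hit 3 at d=3 via a·b·c

Answer: 3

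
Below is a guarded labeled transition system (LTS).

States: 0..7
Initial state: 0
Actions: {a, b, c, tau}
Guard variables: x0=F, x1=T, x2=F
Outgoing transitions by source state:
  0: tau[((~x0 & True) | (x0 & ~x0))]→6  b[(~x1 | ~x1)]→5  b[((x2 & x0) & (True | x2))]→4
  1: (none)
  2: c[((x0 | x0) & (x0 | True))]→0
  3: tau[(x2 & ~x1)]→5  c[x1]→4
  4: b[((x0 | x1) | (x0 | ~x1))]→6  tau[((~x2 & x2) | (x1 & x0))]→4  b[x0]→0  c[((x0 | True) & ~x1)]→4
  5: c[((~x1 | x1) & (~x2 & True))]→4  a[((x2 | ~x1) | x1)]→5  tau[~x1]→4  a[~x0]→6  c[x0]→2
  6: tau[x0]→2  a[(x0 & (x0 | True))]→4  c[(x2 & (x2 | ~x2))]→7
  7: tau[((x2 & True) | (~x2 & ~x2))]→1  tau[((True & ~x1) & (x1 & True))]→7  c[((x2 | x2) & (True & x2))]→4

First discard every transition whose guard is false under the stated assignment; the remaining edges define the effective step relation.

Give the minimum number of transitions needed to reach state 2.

Answer: UNREACHABLE

Working:
Layered search for 2:
  depth 0: {0}
  depth 1: {6}
2 never appears.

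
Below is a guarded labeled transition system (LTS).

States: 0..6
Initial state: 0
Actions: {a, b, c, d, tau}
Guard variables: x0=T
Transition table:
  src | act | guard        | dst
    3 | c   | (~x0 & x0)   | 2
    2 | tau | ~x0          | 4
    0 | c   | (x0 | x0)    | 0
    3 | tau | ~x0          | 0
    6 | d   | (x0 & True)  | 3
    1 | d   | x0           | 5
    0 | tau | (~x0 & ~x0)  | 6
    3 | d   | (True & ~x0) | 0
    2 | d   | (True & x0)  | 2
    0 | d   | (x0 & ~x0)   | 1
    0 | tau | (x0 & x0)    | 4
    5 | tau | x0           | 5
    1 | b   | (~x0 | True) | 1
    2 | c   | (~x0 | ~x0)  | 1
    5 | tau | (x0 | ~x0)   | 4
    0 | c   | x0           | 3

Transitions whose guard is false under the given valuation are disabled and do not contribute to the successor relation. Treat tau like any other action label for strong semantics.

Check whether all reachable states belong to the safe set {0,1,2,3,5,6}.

Safe = {0,1,2,3,5,6}
Reachable = {0,3,4}
  0: ✓
  3: ✓
  4: VIOLATES
counterexample path to 4: tau

Answer: INVARIANT VIOLATED at state 4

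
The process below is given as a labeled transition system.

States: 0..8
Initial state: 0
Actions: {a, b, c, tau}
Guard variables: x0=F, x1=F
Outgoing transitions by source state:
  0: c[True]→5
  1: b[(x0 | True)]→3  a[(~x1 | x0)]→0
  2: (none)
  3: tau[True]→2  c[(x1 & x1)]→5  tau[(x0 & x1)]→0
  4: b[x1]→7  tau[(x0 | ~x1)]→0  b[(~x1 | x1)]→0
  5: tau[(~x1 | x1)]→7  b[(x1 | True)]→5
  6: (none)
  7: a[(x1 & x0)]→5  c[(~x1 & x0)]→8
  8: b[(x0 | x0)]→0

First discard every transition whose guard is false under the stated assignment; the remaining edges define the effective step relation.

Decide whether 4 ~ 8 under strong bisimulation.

Answer: NOT BISIMILAR

Trace:
Compute ~ classes (split until stable):
  round 0: {{0,1,2,3,4,5,6,7,8}}
  round 1: {{0},{1},{2,6,7,8},{3},{4,5}}
  round 2: {{0},{1},{2,6,7,8},{3},{4},{5}}
Fixed point at round 3; 6 class(es).
class of 4: {4}; class of 8: {2,6,7,8}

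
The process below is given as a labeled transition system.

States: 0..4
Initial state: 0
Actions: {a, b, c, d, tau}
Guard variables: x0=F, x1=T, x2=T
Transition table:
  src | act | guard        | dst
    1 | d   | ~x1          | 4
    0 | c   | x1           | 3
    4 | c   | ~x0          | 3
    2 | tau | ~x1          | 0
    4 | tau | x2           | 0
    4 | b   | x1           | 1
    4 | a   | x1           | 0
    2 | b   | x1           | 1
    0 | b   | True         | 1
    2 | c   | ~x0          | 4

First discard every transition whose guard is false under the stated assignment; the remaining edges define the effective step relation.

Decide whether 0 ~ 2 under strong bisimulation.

Bisimulation quotient by refinement:
  round 0: {{0,1,2,3,4}}
  round 1: {{0,2},{1,3},{4}}
  round 2: {{0},{1,3},{2},{4}}
Fixed point at round 3; 4 class(es).
0∈{0}, 2∈{2}

Answer: NOT BISIMILAR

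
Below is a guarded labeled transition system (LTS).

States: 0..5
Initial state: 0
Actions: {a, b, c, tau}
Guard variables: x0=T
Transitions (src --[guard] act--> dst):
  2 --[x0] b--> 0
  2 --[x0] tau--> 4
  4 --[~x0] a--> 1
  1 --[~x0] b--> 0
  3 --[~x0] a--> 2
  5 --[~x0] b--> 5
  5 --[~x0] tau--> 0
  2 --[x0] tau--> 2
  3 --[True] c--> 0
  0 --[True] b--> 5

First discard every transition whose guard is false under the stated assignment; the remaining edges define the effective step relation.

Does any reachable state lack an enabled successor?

Answer: DEADLOCK at state 5

Analysis:
Reachable = {0,5}
  0: b→5  [1 exit(s)]
  5: ∅  [deadlock]
witness 5: b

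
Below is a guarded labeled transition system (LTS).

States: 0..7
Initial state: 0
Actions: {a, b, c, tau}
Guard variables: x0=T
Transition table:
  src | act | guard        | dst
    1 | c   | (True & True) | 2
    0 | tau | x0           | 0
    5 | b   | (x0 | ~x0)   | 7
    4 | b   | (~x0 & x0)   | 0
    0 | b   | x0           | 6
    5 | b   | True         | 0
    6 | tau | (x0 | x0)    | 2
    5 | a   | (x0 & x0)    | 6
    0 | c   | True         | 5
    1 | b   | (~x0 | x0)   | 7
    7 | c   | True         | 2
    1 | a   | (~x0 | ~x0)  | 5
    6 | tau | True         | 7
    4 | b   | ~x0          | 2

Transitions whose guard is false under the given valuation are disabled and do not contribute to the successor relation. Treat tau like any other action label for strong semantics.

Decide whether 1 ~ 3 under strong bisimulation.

Answer: NOT BISIMILAR

Trace:
Bisimulation quotient by refinement:
  round 0: {{0,1,2,3,4,5,6,7}}
  round 1: {{0},{1},{2,3,4},{5},{6},{7}}
6 equivalence class(es) (converged in 2)
class of 1: {1}; class of 3: {2,3,4}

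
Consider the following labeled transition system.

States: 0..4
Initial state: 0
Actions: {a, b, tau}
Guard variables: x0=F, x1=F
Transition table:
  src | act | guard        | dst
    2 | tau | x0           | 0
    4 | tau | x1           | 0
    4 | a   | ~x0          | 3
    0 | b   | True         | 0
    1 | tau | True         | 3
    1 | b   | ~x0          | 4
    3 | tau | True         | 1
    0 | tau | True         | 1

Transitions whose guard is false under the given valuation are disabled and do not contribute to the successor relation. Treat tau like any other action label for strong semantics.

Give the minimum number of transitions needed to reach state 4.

Answer: 2

Working:
Breadth-first toward 4:
  L0 = {0}
  L1 = {1}
  L2 = {3,4}
4 enters at depth 2; path tau·b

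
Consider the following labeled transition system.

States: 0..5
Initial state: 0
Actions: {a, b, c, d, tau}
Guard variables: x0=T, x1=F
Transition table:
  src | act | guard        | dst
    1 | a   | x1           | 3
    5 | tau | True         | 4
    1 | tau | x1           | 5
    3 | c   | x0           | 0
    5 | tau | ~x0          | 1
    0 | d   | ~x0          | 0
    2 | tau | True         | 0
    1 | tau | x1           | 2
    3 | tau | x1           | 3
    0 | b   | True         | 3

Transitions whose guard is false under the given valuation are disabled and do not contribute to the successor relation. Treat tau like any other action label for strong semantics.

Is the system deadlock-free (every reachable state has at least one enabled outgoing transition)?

Answer: DEADLOCK-FREE

Working:
Reach set: {0,3}
  0: b→3  [deg 1]
  3: c→0  [deg 1]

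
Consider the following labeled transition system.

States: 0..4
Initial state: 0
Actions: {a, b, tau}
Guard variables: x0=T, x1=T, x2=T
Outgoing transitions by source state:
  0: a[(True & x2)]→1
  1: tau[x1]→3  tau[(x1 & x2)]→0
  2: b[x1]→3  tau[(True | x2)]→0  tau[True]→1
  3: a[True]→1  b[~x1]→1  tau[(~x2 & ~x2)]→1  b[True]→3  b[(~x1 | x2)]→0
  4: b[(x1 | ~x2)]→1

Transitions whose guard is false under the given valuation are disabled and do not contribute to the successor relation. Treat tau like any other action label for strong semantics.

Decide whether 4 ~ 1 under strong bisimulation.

Answer: NOT BISIMILAR

Working:
Compute ~ classes (split until stable):
  round 0: {{0,1,2,3,4}}
  round 1: {{0},{1},{2},{3},{4}}
stable after 2 split(s): 5 block(s)
[4]={4}  [1]={1}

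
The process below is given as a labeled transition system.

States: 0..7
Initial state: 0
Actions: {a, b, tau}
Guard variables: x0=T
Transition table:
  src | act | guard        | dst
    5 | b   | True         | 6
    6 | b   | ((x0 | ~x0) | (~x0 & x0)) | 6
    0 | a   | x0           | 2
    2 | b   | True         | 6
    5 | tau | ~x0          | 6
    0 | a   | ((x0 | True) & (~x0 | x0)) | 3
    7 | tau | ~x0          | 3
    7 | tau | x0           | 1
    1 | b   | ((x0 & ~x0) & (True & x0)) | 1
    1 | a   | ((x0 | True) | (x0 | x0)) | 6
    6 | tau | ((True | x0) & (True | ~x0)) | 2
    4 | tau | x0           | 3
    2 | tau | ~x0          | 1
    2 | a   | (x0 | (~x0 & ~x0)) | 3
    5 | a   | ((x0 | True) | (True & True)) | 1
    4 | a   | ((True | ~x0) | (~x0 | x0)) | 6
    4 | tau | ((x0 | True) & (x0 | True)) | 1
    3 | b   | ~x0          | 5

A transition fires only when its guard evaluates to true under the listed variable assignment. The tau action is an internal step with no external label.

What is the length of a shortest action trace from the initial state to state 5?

BFS to 5:
  L0 = {0}
  L1 = {2,3}
  L2 = {6}
5 never appears.

Answer: UNREACHABLE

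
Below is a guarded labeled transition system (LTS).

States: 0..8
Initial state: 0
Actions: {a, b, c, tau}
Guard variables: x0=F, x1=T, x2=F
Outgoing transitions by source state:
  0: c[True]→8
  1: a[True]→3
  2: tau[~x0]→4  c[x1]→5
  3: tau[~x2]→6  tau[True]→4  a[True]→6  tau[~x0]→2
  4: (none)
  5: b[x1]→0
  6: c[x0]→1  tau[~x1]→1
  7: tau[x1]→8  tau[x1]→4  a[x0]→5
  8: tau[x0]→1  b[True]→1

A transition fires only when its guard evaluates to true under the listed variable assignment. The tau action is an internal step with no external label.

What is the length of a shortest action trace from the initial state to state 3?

Answer: 3

Analysis:
Layered search for 3:
  L0 = {0}
  L1 = {8}
  L2 = {1}
  L3 = {3}
depth(3)=3, e.g. c·b·a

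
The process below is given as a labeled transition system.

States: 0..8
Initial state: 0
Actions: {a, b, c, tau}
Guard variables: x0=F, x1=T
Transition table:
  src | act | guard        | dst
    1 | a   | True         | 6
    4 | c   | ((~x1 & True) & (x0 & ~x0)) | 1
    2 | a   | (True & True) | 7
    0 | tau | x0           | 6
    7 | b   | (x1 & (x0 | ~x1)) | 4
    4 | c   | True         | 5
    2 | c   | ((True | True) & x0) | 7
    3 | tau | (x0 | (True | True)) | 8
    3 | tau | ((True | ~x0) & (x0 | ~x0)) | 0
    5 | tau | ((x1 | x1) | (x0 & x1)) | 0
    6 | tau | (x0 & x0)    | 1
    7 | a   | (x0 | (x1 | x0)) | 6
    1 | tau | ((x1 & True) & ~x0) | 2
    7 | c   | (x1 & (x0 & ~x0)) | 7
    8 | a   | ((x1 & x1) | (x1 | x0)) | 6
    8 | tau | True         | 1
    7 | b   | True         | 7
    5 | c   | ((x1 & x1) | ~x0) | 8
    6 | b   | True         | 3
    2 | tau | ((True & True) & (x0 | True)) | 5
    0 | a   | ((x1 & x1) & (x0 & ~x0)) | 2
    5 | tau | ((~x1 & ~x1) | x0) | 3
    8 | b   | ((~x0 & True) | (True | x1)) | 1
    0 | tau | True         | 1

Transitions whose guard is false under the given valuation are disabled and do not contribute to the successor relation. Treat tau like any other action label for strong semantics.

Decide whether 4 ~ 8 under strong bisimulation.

Bisimulation quotient by refinement:
  round 0: {{0,1,2,3,4,5,6,7,8}}
  round 1: {{0,3},{1,2},{4},{5},{6},{7},{8}}
  round 2: {{0},{1},{2},{3},{4},{5},{6},{7},{8}}
9 equivalence class(es) (converged in 3)
4∈{4}, 8∈{8}

Answer: NOT BISIMILAR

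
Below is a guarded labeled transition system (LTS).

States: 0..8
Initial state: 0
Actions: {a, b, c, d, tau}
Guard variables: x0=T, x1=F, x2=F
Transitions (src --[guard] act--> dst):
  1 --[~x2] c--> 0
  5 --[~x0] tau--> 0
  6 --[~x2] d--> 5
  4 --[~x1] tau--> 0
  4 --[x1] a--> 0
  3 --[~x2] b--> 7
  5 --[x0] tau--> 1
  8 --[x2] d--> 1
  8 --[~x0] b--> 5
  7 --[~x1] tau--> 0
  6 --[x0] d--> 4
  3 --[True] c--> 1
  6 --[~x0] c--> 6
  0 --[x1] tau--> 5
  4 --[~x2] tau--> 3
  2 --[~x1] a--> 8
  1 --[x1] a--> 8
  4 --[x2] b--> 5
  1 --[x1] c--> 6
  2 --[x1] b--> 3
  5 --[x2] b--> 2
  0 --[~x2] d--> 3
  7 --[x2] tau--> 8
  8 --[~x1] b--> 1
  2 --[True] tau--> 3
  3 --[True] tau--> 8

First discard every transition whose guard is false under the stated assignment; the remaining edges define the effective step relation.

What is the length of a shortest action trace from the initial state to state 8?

Answer: 2

Trace:
BFS to 8:
  depth 0: {0}
  depth 1: {3}
  depth 2: {1,7,8}
first hit 8 at d=2 via d·tau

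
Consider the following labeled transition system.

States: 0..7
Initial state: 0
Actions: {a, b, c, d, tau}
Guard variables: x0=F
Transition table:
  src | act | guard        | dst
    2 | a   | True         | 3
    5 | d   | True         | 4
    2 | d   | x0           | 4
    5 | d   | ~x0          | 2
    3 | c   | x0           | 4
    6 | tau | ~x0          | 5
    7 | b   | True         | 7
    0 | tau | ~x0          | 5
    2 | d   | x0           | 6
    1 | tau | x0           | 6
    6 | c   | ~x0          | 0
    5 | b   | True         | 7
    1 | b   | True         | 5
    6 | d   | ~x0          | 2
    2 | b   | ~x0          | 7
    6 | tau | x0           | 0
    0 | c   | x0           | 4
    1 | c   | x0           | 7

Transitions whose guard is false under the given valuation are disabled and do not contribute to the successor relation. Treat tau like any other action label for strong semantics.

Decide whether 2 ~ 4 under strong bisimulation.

Compute ~ classes (split until stable):
  π0 = {{0,1,2,3,4,5,6,7}}
  π1 = {{0},{1,7},{2},{3,4},{5},{6}}
  π2 = {{0},{1},{2},{3,4},{5},{6},{7}}
stable after 3 split(s): 7 block(s)
[2]={2}  [4]={3,4}

Answer: NOT BISIMILAR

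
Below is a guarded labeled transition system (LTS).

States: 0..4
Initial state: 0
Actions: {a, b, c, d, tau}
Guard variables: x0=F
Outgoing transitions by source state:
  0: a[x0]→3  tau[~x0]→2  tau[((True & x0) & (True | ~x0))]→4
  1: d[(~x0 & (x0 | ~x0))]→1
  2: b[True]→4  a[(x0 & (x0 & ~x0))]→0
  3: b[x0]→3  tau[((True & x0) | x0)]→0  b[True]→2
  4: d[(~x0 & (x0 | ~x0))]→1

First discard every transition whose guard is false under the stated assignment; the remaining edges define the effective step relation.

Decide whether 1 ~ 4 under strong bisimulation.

Compute ~ classes (split until stable):
  π0 = {{0,1,2,3,4}}
  π1 = {{0},{1,4},{2,3}}
  π2 = {{0},{1,4},{2},{3}}
stable after 3 split(s): 4 block(s)
class of 1: {1,4}; class of 4: {1,4}

Answer: BISIMILAR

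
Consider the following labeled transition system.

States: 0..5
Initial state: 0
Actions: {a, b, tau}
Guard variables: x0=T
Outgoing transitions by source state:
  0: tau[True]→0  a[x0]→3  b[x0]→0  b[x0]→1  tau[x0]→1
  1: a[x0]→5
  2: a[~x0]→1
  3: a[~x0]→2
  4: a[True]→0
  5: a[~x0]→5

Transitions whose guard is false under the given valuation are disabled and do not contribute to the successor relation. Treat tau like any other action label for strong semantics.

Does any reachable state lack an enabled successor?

Reachable = {0,1,3,5}
  0: a→3  b→0  b→1  tau→0  tau→1  [deg 5]
  1: a→5  [deg 1]
  3: ∅  [no exit]
  5: ∅  [no exit]
Path to 3: a

Answer: DEADLOCK at state 3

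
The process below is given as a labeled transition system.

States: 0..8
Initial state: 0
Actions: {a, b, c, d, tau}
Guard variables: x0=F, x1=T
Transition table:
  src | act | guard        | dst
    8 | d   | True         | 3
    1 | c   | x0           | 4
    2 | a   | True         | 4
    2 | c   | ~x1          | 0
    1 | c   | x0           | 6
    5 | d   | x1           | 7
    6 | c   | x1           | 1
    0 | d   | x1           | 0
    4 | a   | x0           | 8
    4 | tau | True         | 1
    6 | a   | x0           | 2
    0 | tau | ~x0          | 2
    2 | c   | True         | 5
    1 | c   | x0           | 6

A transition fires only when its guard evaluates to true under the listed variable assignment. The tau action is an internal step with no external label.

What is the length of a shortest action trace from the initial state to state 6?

BFS to 6:
  Layer 0: {0}
  Layer 1: {2}
  Layer 2: {4,5}
  Layer 3: {1,7}
6 never appears.

Answer: UNREACHABLE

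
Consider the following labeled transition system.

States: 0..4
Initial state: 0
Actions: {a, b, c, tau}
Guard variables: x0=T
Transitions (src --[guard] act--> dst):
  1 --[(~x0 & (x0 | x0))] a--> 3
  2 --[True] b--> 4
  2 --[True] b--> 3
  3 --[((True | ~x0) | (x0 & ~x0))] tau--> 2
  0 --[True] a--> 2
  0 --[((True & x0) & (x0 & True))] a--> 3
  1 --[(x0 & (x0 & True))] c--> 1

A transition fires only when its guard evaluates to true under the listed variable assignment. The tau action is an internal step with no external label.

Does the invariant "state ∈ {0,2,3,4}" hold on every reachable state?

Safe = {0,2,3,4}
R = {0,2,3,4}
  0: ✓
  2: ✓
  3: ✓
  4: ✓

Answer: INVARIANT HOLDS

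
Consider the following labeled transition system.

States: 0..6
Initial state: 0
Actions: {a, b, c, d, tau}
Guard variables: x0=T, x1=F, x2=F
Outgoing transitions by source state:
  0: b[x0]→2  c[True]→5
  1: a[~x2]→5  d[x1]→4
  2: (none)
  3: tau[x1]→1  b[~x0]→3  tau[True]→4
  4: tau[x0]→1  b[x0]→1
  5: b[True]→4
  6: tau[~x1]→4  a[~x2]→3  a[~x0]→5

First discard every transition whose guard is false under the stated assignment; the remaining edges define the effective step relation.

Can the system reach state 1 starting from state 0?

After dropping false guards: 9 live edges.
L0 = {0}
L1 = {2,5}  cumulative {0,2,5}
L2 = {4}  cumulative {0,2,4,5}
L3 = {1}  cumulative {0,1,2,4,5}
Reach set: {0,1,2,4,5}
witness 1: c·b·tau

Answer: REACHABLE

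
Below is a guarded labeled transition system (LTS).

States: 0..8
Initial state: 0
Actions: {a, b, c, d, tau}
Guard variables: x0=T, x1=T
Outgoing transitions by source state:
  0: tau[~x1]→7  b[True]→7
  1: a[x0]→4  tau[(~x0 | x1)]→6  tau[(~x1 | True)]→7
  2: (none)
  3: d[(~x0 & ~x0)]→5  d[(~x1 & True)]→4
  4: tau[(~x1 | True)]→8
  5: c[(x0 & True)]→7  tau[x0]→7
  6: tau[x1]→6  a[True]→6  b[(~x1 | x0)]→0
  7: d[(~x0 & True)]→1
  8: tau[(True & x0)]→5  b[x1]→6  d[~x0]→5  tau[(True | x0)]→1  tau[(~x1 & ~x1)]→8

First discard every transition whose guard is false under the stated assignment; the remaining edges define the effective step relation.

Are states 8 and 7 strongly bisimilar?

Answer: NOT BISIMILAR

Trace:
Refine partition for ~:
  π0 = {{0,1,2,3,4,5,6,7,8}}
  π1 = {{0},{1},{2,3,7},{4},{5},{6},{8}}
7 equivalence class(es) (converged in 2)
class of 8: {8}; class of 7: {2,3,7}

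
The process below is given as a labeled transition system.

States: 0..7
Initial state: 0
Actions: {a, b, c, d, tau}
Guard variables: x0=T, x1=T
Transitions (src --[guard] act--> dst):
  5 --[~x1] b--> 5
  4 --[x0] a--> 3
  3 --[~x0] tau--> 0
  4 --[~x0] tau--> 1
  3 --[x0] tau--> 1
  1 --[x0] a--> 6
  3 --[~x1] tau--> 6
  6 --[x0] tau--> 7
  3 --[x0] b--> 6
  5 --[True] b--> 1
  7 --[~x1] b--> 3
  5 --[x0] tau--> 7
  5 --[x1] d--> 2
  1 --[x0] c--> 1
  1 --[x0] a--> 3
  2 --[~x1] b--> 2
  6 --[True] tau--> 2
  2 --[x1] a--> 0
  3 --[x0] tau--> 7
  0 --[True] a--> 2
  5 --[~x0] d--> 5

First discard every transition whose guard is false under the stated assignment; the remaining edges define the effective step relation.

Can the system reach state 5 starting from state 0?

Guard filter leaves 14 enabled edge(s).
depth 0: {0}
depth 1: {2}  total {0,2}
Reach set: {0,2}

Answer: UNREACHABLE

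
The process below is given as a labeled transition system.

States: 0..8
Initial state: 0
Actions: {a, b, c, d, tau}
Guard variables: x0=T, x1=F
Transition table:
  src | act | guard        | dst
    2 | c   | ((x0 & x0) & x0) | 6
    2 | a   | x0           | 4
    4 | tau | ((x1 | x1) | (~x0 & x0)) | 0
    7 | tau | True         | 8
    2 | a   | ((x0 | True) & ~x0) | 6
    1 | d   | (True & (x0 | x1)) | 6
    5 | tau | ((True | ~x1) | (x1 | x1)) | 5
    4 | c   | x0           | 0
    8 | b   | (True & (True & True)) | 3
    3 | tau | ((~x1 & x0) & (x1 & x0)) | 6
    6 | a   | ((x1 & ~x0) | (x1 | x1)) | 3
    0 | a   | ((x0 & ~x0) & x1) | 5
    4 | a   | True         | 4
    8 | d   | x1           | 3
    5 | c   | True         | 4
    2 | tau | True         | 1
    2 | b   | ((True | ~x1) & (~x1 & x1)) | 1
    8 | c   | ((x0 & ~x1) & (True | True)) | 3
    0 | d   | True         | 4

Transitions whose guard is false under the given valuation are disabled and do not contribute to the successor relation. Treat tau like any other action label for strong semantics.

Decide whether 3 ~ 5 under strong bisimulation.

Answer: NOT BISIMILAR

Analysis:
Refine partition for ~:
  P[0] = {{0,1,2,3,4,5,6,7,8}}
  P[1] = {{0,1},{2},{3,6},{4},{5},{7},{8}}
  P[2] = {{0},{1},{2},{3,6},{4},{5},{7},{8}}
stable after 3 split(s): 8 block(s)
3∈{3,6}, 5∈{5}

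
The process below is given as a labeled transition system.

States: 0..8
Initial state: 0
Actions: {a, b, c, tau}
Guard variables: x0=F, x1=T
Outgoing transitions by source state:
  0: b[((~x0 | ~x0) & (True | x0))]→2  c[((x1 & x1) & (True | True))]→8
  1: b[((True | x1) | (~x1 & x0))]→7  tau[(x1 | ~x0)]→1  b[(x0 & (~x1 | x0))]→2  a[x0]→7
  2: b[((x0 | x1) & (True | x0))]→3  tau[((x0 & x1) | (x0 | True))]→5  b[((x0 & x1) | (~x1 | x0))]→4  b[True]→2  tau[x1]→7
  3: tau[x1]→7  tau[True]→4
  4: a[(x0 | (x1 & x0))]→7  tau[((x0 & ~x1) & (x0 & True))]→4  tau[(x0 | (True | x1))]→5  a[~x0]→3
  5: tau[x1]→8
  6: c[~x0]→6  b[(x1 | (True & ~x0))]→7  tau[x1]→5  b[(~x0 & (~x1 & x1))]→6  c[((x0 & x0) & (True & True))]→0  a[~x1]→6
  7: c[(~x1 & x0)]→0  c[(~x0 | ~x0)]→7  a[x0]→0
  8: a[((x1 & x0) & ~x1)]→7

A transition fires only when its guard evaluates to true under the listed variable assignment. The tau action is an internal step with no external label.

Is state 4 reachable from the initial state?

17 transition(s) survive guard evaluation.
Layer 0: {0}
Layer 1: {2,8}  total {0,2,8}
Layer 2: {3,5,7}  total {0,2,3,5,7,8}
Layer 3: {4}  total {0,2,3,4,5,7,8}
Reachable = {0,2,3,4,5,7,8}
trace reaching 4: b·b·tau

Answer: REACHABLE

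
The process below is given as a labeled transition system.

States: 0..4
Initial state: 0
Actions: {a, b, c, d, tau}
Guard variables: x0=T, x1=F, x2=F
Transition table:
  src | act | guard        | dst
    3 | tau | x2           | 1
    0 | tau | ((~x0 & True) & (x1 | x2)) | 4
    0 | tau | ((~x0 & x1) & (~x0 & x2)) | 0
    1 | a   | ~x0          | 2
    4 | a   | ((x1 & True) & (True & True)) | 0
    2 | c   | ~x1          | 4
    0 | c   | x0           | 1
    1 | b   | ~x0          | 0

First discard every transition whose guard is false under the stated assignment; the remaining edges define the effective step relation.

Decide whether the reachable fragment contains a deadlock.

Answer: DEADLOCK at state 1

Trace:
Reachable = {0,1}
  0: c→1  [1 exit(s)]
  1: ∅  [no exit]
Path to 1: c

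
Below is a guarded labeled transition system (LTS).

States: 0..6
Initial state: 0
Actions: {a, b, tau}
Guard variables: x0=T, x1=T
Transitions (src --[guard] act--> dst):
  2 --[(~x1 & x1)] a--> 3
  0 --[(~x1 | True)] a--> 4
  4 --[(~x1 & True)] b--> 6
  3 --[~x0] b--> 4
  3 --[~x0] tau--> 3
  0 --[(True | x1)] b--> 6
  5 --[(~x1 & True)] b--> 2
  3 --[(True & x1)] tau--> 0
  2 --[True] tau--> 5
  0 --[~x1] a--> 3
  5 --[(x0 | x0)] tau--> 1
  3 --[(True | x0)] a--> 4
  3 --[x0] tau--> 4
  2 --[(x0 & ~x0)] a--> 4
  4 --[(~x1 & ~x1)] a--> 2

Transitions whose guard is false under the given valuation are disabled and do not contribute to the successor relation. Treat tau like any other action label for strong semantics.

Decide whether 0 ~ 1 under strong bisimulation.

Answer: NOT BISIMILAR

Working:
Compute ~ classes (split until stable):
  π0 = {{0,1,2,3,4,5,6}}
  π1 = {{0},{1,4,6},{2,5},{3}}
  π2 = {{0},{1,4,6},{2},{3},{5}}
5 equivalence class(es) (converged in 3)
[0]={0}  [1]={1,4,6}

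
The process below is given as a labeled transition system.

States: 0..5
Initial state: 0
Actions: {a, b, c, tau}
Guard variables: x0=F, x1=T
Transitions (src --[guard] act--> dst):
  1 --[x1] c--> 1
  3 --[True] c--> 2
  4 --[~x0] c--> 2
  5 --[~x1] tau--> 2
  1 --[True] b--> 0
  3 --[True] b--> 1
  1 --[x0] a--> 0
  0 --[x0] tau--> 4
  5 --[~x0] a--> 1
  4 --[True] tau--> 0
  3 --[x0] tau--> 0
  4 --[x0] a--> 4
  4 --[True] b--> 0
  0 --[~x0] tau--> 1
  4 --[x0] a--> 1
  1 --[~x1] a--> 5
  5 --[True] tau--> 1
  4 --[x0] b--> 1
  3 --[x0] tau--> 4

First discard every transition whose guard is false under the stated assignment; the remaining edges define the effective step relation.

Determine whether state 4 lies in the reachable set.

After dropping false guards: 10 live edges.
Layer 0: {0}
Layer 1: {1}  cumulative {0,1}
Reachable = {0,1}

Answer: UNREACHABLE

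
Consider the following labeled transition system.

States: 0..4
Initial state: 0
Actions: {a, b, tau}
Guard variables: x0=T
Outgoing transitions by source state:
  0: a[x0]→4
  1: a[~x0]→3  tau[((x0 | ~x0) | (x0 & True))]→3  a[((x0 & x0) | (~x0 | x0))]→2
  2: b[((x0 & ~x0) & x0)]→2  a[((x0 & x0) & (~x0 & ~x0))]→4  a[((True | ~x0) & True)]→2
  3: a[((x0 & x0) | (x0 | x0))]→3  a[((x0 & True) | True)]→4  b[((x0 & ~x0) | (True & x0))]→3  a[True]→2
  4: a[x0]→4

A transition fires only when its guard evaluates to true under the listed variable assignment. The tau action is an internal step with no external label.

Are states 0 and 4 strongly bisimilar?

Compute ~ classes (split until stable):
  round 0: {{0,1,2,3,4}}
  round 1: {{0,2,4},{1},{3}}
Fixed point at round 2; 3 class(es).
class of 0: {0,2,4}; class of 4: {0,2,4}

Answer: BISIMILAR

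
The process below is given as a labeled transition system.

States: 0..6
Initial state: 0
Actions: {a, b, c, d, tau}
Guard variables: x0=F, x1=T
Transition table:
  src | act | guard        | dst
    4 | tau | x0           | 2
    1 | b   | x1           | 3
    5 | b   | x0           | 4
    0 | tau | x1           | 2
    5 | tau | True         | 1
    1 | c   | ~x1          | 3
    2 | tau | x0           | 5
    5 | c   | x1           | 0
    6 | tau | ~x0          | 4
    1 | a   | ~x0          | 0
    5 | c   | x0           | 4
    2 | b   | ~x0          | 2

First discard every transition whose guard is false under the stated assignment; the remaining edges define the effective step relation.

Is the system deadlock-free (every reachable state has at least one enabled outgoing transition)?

Reachable = {0,2}
  0: tau→2  [1 exit(s)]
  2: b→2  [1 exit(s)]

Answer: DEADLOCK-FREE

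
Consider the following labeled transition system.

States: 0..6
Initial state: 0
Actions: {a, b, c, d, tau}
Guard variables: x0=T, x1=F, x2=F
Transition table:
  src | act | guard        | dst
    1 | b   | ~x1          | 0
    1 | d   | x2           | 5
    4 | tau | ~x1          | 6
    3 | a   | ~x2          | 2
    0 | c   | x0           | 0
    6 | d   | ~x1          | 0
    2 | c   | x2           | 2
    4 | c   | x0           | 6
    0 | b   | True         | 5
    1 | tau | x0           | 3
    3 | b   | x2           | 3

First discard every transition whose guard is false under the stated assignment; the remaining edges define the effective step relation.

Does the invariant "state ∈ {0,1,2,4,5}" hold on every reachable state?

Answer: INVARIANT HOLDS

Working:
Safe = {0,1,2,4,5}
R = {0,5}
  0: ok
  5: ok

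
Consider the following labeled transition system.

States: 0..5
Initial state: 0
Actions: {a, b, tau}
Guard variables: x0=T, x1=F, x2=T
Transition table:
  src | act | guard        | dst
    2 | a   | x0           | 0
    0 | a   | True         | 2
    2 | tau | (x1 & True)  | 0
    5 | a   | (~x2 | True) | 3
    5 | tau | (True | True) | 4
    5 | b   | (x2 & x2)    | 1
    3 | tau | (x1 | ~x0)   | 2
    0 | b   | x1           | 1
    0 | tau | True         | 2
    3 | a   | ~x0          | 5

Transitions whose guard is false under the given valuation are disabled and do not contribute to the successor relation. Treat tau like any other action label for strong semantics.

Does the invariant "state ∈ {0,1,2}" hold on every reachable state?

Inv-set: {0,1,2}
R = {0,2}
  0: ok
  2: ok

Answer: INVARIANT HOLDS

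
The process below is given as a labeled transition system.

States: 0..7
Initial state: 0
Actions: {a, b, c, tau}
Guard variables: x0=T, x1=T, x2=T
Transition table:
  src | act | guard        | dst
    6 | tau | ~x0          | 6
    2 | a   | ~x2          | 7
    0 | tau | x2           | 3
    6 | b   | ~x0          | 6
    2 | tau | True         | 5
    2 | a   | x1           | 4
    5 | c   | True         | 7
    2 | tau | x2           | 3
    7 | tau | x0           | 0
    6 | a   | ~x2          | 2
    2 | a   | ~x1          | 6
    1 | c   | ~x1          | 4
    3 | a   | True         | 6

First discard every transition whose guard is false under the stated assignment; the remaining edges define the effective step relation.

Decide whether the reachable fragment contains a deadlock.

Reachable = {0,3,6}
  0: tau→3  [deg 1]
  3: a→6  [deg 1]
  6: ∅  [deadlock]
witness 6: tau·a

Answer: DEADLOCK at state 6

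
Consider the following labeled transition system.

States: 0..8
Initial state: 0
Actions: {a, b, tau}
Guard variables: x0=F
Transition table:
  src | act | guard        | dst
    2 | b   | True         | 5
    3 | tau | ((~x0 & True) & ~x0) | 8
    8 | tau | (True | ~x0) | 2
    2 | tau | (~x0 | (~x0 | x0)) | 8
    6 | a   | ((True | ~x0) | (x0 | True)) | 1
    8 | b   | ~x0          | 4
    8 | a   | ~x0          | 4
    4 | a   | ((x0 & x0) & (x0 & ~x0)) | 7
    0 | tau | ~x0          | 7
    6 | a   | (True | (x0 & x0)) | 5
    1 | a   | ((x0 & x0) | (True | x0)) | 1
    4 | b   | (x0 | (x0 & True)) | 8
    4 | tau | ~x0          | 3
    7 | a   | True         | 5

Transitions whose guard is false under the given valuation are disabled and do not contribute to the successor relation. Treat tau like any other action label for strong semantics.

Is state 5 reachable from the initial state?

Answer: REACHABLE

Analysis:
After dropping false guards: 12 live edges.
L0 = {0}
L1 = {7}  now seen {0,7}
L2 = {5}  now seen {0,5,7}
Reach set: {0,5,7}
trace reaching 5: tau·a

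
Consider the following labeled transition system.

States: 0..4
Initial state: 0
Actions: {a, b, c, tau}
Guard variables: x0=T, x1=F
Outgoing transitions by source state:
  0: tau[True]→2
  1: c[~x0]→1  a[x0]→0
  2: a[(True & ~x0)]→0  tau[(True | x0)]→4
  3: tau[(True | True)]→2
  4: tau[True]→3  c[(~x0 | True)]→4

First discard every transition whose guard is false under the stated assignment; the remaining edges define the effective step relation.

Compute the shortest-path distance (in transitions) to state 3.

Answer: 3

Trace:
BFS to 3:
  depth 0: {0}
  depth 1: {2}
  depth 2: {4}
  depth 3: {3}
depth(3)=3, e.g. tau·tau·tau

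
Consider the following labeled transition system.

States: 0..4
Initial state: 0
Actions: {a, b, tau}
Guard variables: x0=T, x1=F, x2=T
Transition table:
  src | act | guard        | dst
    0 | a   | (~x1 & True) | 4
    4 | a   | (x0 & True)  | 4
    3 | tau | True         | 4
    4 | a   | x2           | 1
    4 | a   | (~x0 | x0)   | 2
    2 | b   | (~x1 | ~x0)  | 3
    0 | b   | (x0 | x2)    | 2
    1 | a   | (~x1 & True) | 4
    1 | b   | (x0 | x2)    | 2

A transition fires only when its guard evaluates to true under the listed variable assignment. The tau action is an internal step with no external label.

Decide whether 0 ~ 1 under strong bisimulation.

Compute ~ classes (split until stable):
  P[0] = {{0,1,2,3,4}}
  P[1] = {{0,1},{2},{3},{4}}
Fixed point at round 2; 4 class(es).
class of 0: {0,1}; class of 1: {0,1}

Answer: BISIMILAR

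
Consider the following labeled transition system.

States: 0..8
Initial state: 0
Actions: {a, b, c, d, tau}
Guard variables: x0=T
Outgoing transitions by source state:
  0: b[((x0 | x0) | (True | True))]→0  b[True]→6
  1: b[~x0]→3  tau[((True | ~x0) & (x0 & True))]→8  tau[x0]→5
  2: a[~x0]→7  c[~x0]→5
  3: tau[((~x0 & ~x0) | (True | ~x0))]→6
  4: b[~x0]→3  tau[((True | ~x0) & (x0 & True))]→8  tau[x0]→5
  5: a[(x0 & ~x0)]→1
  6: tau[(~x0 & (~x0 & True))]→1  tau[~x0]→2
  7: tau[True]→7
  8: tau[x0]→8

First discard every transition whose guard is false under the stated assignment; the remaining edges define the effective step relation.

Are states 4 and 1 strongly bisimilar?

Answer: BISIMILAR

Analysis:
Bisimulation quotient by refinement:
  round 0: {{0,1,2,3,4,5,6,7,8}}
  round 1: {{0},{1,3,4,7,8},{2,5,6}}
  round 2: {{0},{1,4},{2,5,6},{3},{7,8}}
Fixed point at round 3; 5 class(es).
[4]={1,4}  [1]={1,4}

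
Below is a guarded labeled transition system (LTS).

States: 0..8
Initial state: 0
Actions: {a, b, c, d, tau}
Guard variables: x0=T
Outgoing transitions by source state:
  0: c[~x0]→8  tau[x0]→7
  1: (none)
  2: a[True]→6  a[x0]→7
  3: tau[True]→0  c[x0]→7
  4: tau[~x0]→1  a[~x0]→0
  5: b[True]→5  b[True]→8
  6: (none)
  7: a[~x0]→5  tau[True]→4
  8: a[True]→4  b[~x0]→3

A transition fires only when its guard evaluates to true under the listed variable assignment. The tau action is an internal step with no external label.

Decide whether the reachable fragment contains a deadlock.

Answer: DEADLOCK at state 4

Trace:
Reach set: {0,4,7}
  0: tau→7  [1 exit(s)]
  4: ∅  [STUCK]
  7: tau→4  [1 exit(s)]
Path to 4: tau·tau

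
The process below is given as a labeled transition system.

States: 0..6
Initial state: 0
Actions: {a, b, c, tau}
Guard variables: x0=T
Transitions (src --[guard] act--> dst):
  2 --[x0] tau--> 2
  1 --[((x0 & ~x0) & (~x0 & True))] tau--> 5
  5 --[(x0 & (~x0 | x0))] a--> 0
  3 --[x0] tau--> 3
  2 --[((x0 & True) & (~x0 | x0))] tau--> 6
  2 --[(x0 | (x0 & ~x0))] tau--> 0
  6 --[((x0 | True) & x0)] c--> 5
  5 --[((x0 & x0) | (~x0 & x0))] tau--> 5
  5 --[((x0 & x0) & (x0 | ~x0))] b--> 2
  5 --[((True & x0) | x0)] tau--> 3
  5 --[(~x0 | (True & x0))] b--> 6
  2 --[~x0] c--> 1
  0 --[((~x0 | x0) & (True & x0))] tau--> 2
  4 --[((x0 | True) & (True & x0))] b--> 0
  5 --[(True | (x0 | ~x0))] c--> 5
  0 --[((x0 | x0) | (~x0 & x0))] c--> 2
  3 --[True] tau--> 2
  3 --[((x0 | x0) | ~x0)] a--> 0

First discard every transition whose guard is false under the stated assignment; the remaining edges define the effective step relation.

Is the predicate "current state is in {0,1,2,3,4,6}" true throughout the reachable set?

Inv-set: {0,1,2,3,4,6}
Reach set: {0,2,3,5,6}
  0: ok
  2: ok
  3: ok
  5: ✗ unsafe
  6: ok
counterexample path to 5: tau·tau·c

Answer: INVARIANT VIOLATED at state 5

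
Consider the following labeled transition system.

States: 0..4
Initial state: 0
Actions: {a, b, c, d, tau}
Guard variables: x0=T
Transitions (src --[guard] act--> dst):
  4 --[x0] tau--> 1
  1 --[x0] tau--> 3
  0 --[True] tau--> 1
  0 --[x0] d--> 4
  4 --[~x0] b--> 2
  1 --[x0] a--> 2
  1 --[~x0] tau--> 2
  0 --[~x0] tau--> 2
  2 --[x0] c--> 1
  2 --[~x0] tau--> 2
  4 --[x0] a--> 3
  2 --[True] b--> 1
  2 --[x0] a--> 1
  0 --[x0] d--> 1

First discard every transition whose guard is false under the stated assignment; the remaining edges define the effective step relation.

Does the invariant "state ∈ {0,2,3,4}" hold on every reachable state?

Answer: INVARIANT VIOLATED at state 1

Working:
Safe = {0,2,3,4}
Reach set: {0,1,2,3,4}
  0: ✓
  1: outside
  2: ✓
  3: ✓
  4: ✓
counterexample path to 1: tau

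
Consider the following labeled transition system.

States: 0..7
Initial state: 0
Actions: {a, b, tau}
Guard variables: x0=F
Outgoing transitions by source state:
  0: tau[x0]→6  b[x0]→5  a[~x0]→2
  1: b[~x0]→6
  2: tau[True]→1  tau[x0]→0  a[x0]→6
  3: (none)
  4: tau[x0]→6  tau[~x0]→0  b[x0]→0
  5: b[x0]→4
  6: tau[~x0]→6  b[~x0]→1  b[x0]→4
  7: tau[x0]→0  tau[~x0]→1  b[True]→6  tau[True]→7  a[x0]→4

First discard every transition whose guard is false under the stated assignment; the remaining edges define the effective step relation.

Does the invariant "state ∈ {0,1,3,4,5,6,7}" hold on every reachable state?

Allowed set {0,1,3,4,5,6,7}
Reach set: {0,1,2,6}
  0: ✓
  1: ✓
  2: ✗ unsafe
  6: ✓
counterexample path to 2: a

Answer: INVARIANT VIOLATED at state 2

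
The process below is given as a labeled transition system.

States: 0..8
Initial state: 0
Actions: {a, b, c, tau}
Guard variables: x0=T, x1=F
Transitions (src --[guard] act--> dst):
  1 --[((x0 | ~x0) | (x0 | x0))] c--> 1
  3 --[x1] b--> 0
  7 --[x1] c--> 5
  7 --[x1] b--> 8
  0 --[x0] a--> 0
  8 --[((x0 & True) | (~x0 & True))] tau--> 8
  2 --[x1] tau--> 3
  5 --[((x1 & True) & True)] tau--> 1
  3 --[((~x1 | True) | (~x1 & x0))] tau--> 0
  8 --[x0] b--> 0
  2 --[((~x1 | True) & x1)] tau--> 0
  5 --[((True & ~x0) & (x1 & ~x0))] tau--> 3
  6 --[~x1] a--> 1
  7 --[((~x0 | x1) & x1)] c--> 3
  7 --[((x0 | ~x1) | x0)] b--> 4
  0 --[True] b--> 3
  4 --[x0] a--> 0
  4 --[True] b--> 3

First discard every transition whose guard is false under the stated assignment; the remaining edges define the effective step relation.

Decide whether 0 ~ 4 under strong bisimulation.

Bisimulation quotient by refinement:
  P[0] = {{0,1,2,3,4,5,6,7,8}}
  P[1] = {{0,4},{1},{2,5},{3},{6},{7},{8}}
stable after 2 split(s): 7 block(s)
class of 0: {0,4}; class of 4: {0,4}

Answer: BISIMILAR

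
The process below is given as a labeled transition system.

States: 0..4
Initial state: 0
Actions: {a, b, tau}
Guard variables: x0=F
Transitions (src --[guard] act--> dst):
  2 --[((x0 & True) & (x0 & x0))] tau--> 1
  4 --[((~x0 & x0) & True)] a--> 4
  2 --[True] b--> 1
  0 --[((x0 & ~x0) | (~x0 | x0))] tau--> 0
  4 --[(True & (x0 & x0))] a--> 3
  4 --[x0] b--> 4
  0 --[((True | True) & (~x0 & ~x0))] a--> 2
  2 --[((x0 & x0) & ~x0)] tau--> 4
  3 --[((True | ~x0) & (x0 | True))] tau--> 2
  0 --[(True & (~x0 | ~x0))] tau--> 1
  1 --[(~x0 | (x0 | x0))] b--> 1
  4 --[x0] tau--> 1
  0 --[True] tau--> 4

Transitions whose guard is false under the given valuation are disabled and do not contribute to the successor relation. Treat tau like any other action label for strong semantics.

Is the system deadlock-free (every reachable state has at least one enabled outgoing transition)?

Answer: DEADLOCK at state 4

Trace:
R = {0,1,2,4}
  0: a→2  tau→0  tau→1  tau→4  [deg 4]
  1: b→1  [deg 1]
  2: b→1  [deg 1]
  4: ∅  [STUCK]
trace reaching 4: tau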